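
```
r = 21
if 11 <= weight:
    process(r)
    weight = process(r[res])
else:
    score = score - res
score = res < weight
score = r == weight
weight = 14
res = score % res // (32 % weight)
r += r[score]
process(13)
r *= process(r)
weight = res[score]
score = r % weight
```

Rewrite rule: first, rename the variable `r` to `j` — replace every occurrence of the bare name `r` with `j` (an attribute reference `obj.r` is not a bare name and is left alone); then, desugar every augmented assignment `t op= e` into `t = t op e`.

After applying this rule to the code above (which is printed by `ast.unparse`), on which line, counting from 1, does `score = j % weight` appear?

Transformed code:
j = 21
if 11 <= weight:
    process(j)
    weight = process(j[res])
else:
    score = score - res
score = res < weight
score = j == weight
weight = 14
res = score % res // (32 % weight)
j = j + j[score]
process(13)
j = j * process(j)
weight = res[score]
score = j % weight

15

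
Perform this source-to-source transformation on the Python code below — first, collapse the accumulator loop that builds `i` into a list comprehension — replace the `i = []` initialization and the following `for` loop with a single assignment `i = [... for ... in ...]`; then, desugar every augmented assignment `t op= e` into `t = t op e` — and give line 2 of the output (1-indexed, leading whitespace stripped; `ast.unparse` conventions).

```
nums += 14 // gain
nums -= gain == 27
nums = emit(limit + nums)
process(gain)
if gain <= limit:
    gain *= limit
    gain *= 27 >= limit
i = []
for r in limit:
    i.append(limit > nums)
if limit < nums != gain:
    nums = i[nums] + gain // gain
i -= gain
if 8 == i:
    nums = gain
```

nums = nums - (gain == 27)

Transformed code:
nums = nums + 14 // gain
nums = nums - (gain == 27)
nums = emit(limit + nums)
process(gain)
if gain <= limit:
    gain = gain * limit
    gain = gain * (27 >= limit)
i = [limit > nums for r in limit]
if limit < nums != gain:
    nums = i[nums] + gain // gain
i = i - gain
if 8 == i:
    nums = gain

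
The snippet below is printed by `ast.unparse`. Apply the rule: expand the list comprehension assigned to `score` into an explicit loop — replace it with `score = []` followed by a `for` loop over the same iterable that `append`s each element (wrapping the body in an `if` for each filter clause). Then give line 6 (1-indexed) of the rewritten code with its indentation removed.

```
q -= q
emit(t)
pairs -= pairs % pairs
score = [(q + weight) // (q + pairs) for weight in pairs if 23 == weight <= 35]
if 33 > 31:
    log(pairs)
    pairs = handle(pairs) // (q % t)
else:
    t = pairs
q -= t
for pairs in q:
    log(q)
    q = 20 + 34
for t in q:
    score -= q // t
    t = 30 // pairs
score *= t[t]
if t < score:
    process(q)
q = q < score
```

Transformed code:
q -= q
emit(t)
pairs -= pairs % pairs
score = []
for weight in pairs:
    if 23 == weight <= 35:
        score.append((q + weight) // (q + pairs))
if 33 > 31:
    log(pairs)
    pairs = handle(pairs) // (q % t)
else:
    t = pairs
q -= t
for pairs in q:
    log(q)
    q = 20 + 34
for t in q:
    score -= q // t
    t = 30 // pairs
score *= t[t]
if t < score:
    process(q)
q = q < score

if 23 == weight <= 35:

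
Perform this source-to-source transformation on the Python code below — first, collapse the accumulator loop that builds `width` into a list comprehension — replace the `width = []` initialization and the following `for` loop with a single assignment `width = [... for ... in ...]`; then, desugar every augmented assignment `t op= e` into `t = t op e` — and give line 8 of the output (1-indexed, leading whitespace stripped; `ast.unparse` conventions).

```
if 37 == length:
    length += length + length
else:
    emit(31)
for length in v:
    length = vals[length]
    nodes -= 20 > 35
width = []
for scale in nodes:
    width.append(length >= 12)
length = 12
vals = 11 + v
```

width = [length >= 12 for scale in nodes]

Transformed code:
if 37 == length:
    length = length + (length + length)
else:
    emit(31)
for length in v:
    length = vals[length]
    nodes = nodes - (20 > 35)
width = [length >= 12 for scale in nodes]
length = 12
vals = 11 + v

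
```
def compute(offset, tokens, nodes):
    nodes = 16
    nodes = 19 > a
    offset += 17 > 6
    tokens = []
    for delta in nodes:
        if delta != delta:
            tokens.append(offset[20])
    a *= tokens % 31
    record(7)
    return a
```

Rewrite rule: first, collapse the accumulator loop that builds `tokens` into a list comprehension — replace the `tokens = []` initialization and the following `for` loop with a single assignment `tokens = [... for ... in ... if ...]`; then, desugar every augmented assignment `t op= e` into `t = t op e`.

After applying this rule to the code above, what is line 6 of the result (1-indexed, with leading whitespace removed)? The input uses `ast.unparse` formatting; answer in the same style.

a = a * (tokens % 31)

Transformed code:
def compute(offset, tokens, nodes):
    nodes = 16
    nodes = 19 > a
    offset = offset + (17 > 6)
    tokens = [offset[20] for delta in nodes if delta != delta]
    a = a * (tokens % 31)
    record(7)
    return a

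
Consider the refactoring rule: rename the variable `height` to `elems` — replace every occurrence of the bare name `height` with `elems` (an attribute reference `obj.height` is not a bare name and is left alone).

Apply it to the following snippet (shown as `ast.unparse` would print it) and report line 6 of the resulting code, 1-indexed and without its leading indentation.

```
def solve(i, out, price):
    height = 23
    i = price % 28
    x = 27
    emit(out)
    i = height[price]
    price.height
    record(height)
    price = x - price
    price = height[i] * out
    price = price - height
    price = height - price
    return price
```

Transformed code:
def solve(i, out, price):
    elems = 23
    i = price % 28
    x = 27
    emit(out)
    i = elems[price]
    price.height
    record(elems)
    price = x - price
    price = elems[i] * out
    price = price - elems
    price = elems - price
    return price

i = elems[price]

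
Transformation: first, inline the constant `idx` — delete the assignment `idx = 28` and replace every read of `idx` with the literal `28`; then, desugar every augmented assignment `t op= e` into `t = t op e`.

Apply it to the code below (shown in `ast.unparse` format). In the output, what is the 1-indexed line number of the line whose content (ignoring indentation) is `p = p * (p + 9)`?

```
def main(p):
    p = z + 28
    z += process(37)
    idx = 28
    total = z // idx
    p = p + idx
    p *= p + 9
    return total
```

6

Transformed code:
def main(p):
    p = z + 28
    z = z + process(37)
    total = z // 28
    p = p + 28
    p = p * (p + 9)
    return total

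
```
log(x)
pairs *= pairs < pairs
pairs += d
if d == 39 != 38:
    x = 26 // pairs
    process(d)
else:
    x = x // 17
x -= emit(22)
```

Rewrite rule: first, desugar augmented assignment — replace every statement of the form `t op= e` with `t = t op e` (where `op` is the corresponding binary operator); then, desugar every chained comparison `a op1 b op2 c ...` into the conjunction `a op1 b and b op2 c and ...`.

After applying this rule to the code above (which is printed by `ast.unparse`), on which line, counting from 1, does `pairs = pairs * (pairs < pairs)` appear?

2

Transformed code:
log(x)
pairs = pairs * (pairs < pairs)
pairs = pairs + d
if d == 39 and 39 != 38:
    x = 26 // pairs
    process(d)
else:
    x = x // 17
x = x - emit(22)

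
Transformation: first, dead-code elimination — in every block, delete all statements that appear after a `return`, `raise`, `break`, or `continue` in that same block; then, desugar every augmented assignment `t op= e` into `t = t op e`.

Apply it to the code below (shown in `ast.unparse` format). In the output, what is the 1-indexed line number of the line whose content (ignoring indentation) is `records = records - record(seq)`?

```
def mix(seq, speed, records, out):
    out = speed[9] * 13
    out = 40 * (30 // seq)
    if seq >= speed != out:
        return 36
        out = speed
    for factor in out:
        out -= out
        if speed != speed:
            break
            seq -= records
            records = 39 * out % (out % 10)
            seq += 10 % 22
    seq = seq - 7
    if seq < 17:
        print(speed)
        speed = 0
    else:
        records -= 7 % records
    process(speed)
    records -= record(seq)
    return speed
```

17

Transformed code:
def mix(seq, speed, records, out):
    out = speed[9] * 13
    out = 40 * (30 // seq)
    if seq >= speed != out:
        return 36
    for factor in out:
        out = out - out
        if speed != speed:
            break
    seq = seq - 7
    if seq < 17:
        print(speed)
        speed = 0
    else:
        records = records - 7 % records
    process(speed)
    records = records - record(seq)
    return speed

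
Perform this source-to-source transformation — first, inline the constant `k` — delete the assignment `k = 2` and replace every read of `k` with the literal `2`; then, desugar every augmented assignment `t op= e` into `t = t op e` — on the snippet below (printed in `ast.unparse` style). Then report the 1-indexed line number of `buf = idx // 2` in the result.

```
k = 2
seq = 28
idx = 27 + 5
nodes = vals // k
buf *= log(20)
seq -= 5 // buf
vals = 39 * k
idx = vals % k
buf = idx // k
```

8

Transformed code:
seq = 28
idx = 27 + 5
nodes = vals // 2
buf = buf * log(20)
seq = seq - 5 // buf
vals = 39 * 2
idx = vals % 2
buf = idx // 2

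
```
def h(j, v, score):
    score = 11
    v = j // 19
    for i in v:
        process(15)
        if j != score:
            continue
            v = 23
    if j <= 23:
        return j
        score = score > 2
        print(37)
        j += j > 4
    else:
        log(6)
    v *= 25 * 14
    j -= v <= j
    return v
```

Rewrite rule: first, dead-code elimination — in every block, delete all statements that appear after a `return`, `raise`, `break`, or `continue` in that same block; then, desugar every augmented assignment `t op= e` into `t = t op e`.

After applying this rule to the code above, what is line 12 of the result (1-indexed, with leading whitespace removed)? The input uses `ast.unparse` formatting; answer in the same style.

v = v * (25 * 14)

Transformed code:
def h(j, v, score):
    score = 11
    v = j // 19
    for i in v:
        process(15)
        if j != score:
            continue
    if j <= 23:
        return j
    else:
        log(6)
    v = v * (25 * 14)
    j = j - (v <= j)
    return v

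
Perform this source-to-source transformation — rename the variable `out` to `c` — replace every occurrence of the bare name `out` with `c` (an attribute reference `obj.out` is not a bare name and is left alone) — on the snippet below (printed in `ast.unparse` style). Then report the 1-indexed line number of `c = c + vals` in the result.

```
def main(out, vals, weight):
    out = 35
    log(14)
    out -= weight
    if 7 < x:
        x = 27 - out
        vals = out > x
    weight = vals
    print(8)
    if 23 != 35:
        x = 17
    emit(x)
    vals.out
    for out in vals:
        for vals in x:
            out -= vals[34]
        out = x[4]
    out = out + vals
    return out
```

18

Transformed code:
def main(c, vals, weight):
    c = 35
    log(14)
    c -= weight
    if 7 < x:
        x = 27 - c
        vals = c > x
    weight = vals
    print(8)
    if 23 != 35:
        x = 17
    emit(x)
    vals.out
    for c in vals:
        for vals in x:
            c -= vals[34]
        c = x[4]
    c = c + vals
    return c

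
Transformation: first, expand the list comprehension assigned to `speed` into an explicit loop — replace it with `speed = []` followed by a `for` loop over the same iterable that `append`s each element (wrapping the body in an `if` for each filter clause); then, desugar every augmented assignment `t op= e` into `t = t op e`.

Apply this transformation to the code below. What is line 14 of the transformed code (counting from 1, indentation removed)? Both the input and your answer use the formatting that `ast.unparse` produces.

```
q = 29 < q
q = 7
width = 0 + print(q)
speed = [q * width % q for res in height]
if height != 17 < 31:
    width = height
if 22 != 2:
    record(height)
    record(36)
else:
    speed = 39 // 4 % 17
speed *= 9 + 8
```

Transformed code:
q = 29 < q
q = 7
width = 0 + print(q)
speed = []
for res in height:
    speed.append(q * width % q)
if height != 17 < 31:
    width = height
if 22 != 2:
    record(height)
    record(36)
else:
    speed = 39 // 4 % 17
speed = speed * (9 + 8)

speed = speed * (9 + 8)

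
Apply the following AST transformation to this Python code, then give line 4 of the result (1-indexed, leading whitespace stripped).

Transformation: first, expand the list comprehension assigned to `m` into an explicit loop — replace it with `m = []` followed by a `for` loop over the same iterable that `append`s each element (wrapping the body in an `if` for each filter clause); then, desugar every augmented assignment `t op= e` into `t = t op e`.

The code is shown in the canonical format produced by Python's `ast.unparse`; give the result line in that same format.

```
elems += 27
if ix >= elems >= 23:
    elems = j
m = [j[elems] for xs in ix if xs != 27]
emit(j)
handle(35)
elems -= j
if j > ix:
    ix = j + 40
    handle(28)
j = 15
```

Transformed code:
elems = elems + 27
if ix >= elems >= 23:
    elems = j
m = []
for xs in ix:
    if xs != 27:
        m.append(j[elems])
emit(j)
handle(35)
elems = elems - j
if j > ix:
    ix = j + 40
    handle(28)
j = 15

m = []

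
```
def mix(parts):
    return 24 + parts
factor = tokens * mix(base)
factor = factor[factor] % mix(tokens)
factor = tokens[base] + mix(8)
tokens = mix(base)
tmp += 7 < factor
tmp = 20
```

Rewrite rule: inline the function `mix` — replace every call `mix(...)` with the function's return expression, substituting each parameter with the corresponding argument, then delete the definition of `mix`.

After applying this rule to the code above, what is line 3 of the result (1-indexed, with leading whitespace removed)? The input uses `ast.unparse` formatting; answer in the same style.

Transformed code:
factor = tokens * (24 + base)
factor = factor[factor] % (24 + tokens)
factor = tokens[base] + (24 + 8)
tokens = 24 + base
tmp += 7 < factor
tmp = 20

factor = tokens[base] + (24 + 8)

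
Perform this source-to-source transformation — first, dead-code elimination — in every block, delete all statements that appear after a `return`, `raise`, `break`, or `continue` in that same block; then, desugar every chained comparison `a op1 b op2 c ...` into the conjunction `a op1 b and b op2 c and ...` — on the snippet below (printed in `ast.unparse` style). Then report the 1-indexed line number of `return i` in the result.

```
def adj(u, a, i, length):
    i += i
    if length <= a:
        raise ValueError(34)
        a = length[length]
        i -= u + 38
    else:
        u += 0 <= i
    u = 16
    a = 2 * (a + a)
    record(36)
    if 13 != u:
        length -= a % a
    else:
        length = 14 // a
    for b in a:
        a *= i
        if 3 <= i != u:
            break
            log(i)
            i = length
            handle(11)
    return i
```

18

Transformed code:
def adj(u, a, i, length):
    i += i
    if length <= a:
        raise ValueError(34)
    else:
        u += 0 <= i
    u = 16
    a = 2 * (a + a)
    record(36)
    if 13 != u:
        length -= a % a
    else:
        length = 14 // a
    for b in a:
        a *= i
        if 3 <= i and i != u:
            break
    return i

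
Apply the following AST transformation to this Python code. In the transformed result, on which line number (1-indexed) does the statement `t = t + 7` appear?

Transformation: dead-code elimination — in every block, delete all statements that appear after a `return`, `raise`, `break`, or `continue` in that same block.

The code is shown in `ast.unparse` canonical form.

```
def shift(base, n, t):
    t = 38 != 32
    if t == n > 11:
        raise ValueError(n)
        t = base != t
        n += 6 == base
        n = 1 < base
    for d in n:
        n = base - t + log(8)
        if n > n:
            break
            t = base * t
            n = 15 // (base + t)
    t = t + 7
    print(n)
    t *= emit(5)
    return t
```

Transformed code:
def shift(base, n, t):
    t = 38 != 32
    if t == n > 11:
        raise ValueError(n)
    for d in n:
        n = base - t + log(8)
        if n > n:
            break
    t = t + 7
    print(n)
    t *= emit(5)
    return t

9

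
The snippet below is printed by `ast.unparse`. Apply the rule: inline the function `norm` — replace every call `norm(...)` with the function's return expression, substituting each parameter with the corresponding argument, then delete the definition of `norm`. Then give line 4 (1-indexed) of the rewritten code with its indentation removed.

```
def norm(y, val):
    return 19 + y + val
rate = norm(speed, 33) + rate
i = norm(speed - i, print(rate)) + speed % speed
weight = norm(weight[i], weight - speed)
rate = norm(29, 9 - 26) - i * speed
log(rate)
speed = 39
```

Transformed code:
rate = 19 + speed + 33 + rate
i = 19 + (speed - i) + print(rate) + speed % speed
weight = 19 + weight[i] + (weight - speed)
rate = 19 + 29 + (9 - 26) - i * speed
log(rate)
speed = 39

rate = 19 + 29 + (9 - 26) - i * speed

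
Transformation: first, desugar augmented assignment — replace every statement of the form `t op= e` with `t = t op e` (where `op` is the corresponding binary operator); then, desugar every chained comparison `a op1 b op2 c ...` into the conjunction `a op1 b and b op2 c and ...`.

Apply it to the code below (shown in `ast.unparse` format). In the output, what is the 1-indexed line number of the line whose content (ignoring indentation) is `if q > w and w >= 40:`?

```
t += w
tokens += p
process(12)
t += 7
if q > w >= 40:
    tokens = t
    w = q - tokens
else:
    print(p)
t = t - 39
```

Transformed code:
t = t + w
tokens = tokens + p
process(12)
t = t + 7
if q > w and w >= 40:
    tokens = t
    w = q - tokens
else:
    print(p)
t = t - 39

5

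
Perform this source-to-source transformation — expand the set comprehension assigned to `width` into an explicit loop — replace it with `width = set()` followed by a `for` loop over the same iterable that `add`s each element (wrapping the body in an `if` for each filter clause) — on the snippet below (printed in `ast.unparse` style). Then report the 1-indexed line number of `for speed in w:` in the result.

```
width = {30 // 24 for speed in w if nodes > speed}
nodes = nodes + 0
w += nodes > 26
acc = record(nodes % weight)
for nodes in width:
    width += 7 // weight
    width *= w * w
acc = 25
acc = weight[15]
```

2

Transformed code:
width = set()
for speed in w:
    if nodes > speed:
        width.add(30 // 24)
nodes = nodes + 0
w += nodes > 26
acc = record(nodes % weight)
for nodes in width:
    width += 7 // weight
    width *= w * w
acc = 25
acc = weight[15]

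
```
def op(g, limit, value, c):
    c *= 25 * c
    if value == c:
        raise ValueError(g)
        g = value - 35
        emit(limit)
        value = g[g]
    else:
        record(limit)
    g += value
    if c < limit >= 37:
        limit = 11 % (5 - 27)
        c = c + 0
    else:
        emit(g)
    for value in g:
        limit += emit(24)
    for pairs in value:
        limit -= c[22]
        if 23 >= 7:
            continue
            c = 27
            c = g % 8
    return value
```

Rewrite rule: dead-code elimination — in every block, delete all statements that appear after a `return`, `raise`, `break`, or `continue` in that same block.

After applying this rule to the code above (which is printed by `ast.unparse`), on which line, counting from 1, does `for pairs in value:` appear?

15

Transformed code:
def op(g, limit, value, c):
    c *= 25 * c
    if value == c:
        raise ValueError(g)
    else:
        record(limit)
    g += value
    if c < limit >= 37:
        limit = 11 % (5 - 27)
        c = c + 0
    else:
        emit(g)
    for value in g:
        limit += emit(24)
    for pairs in value:
        limit -= c[22]
        if 23 >= 7:
            continue
    return value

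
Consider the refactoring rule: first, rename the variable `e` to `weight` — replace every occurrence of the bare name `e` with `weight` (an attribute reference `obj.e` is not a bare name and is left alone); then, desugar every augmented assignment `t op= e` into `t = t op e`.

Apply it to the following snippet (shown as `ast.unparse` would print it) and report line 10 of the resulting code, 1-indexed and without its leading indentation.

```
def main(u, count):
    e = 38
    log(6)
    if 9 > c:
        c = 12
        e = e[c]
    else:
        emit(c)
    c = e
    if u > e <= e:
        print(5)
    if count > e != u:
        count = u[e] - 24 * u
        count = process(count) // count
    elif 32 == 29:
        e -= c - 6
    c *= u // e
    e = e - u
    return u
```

Transformed code:
def main(u, count):
    weight = 38
    log(6)
    if 9 > c:
        c = 12
        weight = weight[c]
    else:
        emit(c)
    c = weight
    if u > weight <= weight:
        print(5)
    if count > weight != u:
        count = u[weight] - 24 * u
        count = process(count) // count
    elif 32 == 29:
        weight = weight - (c - 6)
    c = c * (u // weight)
    weight = weight - u
    return u

if u > weight <= weight:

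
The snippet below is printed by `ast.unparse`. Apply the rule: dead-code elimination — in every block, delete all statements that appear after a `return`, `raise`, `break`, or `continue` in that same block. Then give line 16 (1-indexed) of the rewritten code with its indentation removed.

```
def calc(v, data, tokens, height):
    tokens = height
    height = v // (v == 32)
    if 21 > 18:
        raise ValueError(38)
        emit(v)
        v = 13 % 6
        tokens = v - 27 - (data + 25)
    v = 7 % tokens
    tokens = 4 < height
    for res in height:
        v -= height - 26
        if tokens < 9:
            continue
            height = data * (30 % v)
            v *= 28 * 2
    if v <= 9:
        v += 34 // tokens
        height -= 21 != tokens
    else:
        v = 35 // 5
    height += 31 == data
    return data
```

v = 35 // 5

Transformed code:
def calc(v, data, tokens, height):
    tokens = height
    height = v // (v == 32)
    if 21 > 18:
        raise ValueError(38)
    v = 7 % tokens
    tokens = 4 < height
    for res in height:
        v -= height - 26
        if tokens < 9:
            continue
    if v <= 9:
        v += 34 // tokens
        height -= 21 != tokens
    else:
        v = 35 // 5
    height += 31 == data
    return data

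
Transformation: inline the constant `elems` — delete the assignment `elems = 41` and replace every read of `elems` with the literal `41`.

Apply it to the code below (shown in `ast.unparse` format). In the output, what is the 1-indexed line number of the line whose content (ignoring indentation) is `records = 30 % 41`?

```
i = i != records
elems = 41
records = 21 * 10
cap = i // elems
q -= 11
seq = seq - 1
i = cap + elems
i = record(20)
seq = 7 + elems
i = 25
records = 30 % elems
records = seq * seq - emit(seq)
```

10

Transformed code:
i = i != records
records = 21 * 10
cap = i // 41
q -= 11
seq = seq - 1
i = cap + 41
i = record(20)
seq = 7 + 41
i = 25
records = 30 % 41
records = seq * seq - emit(seq)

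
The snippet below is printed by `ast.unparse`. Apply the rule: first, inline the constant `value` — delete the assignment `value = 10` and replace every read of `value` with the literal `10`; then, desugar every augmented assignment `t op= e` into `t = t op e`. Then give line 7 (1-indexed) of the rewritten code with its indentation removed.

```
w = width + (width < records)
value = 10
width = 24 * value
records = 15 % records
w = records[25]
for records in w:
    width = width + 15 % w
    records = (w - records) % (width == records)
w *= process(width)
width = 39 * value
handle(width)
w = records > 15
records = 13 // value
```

records = (w - records) % (width == records)

Transformed code:
w = width + (width < records)
width = 24 * 10
records = 15 % records
w = records[25]
for records in w:
    width = width + 15 % w
    records = (w - records) % (width == records)
w = w * process(width)
width = 39 * 10
handle(width)
w = records > 15
records = 13 // 10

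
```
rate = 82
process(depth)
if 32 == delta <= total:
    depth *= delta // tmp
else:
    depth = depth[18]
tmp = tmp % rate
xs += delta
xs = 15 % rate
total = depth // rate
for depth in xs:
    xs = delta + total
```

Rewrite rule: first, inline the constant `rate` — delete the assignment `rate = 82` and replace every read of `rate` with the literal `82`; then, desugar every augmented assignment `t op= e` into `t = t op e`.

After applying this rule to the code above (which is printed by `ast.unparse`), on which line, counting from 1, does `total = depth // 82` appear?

Transformed code:
process(depth)
if 32 == delta <= total:
    depth = depth * (delta // tmp)
else:
    depth = depth[18]
tmp = tmp % 82
xs = xs + delta
xs = 15 % 82
total = depth // 82
for depth in xs:
    xs = delta + total

9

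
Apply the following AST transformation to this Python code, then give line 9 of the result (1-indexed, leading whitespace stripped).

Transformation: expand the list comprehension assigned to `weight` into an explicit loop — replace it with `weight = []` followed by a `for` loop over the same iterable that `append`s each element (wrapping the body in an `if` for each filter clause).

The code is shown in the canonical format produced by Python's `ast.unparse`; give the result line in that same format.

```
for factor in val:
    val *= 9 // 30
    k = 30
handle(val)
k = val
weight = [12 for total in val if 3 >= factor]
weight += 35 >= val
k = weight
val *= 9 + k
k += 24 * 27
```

Transformed code:
for factor in val:
    val *= 9 // 30
    k = 30
handle(val)
k = val
weight = []
for total in val:
    if 3 >= factor:
        weight.append(12)
weight += 35 >= val
k = weight
val *= 9 + k
k += 24 * 27

weight.append(12)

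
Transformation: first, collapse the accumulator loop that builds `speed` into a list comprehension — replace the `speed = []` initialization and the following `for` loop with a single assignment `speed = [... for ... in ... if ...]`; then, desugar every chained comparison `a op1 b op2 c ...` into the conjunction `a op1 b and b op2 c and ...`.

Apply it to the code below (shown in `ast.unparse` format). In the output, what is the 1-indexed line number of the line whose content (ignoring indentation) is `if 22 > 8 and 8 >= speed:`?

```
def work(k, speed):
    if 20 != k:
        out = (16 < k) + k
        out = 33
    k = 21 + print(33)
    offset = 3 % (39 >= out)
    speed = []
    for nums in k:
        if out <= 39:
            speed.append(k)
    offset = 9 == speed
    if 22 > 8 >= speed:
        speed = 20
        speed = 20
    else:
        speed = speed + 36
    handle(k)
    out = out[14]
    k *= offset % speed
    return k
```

9

Transformed code:
def work(k, speed):
    if 20 != k:
        out = (16 < k) + k
        out = 33
    k = 21 + print(33)
    offset = 3 % (39 >= out)
    speed = [k for nums in k if out <= 39]
    offset = 9 == speed
    if 22 > 8 and 8 >= speed:
        speed = 20
        speed = 20
    else:
        speed = speed + 36
    handle(k)
    out = out[14]
    k *= offset % speed
    return k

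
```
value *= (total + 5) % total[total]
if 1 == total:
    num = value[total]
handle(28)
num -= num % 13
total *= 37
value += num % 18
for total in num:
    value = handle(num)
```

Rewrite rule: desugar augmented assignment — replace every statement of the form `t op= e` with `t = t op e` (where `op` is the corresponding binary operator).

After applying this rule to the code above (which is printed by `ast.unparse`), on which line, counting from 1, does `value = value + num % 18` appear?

7

Transformed code:
value = value * ((total + 5) % total[total])
if 1 == total:
    num = value[total]
handle(28)
num = num - num % 13
total = total * 37
value = value + num % 18
for total in num:
    value = handle(num)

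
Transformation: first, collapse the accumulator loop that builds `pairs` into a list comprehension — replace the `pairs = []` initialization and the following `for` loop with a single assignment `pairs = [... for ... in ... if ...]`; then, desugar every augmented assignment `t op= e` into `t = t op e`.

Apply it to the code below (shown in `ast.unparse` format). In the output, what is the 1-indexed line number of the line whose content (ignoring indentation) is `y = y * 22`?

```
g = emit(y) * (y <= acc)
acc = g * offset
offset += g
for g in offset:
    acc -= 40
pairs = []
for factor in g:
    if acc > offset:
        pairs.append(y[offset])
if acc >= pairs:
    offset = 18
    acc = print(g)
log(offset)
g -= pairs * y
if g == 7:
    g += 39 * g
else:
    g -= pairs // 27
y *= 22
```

16

Transformed code:
g = emit(y) * (y <= acc)
acc = g * offset
offset = offset + g
for g in offset:
    acc = acc - 40
pairs = [y[offset] for factor in g if acc > offset]
if acc >= pairs:
    offset = 18
    acc = print(g)
log(offset)
g = g - pairs * y
if g == 7:
    g = g + 39 * g
else:
    g = g - pairs // 27
y = y * 22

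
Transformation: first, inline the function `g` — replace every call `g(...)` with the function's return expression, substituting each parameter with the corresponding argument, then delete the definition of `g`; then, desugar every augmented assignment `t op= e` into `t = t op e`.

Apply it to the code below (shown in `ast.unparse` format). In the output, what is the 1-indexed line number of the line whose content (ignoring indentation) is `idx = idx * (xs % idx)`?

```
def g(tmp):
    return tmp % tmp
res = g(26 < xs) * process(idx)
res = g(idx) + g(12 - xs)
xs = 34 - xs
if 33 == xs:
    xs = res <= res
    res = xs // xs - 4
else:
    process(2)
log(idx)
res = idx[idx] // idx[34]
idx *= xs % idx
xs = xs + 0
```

Transformed code:
res = (26 < xs) % (26 < xs) * process(idx)
res = idx % idx + (12 - xs) % (12 - xs)
xs = 34 - xs
if 33 == xs:
    xs = res <= res
    res = xs // xs - 4
else:
    process(2)
log(idx)
res = idx[idx] // idx[34]
idx = idx * (xs % idx)
xs = xs + 0

11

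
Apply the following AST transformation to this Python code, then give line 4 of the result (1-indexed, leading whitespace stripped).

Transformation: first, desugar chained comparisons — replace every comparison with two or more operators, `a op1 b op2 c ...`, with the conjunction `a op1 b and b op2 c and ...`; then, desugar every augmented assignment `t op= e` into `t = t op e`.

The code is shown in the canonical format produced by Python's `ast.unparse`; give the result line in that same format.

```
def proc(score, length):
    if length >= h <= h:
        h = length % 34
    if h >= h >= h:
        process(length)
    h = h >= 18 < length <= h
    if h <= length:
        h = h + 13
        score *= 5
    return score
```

if h >= h and h >= h:

Transformed code:
def proc(score, length):
    if length >= h and h <= h:
        h = length % 34
    if h >= h and h >= h:
        process(length)
    h = h >= 18 and 18 < length and (length <= h)
    if h <= length:
        h = h + 13
        score = score * 5
    return score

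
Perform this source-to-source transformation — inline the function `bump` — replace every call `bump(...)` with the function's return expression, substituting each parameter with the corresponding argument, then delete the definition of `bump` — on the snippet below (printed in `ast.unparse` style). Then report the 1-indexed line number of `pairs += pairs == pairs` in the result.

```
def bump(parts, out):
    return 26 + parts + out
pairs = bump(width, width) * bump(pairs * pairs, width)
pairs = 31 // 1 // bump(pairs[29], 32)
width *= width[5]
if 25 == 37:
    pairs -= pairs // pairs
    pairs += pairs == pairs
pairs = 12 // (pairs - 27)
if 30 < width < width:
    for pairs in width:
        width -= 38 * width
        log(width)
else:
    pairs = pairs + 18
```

6

Transformed code:
pairs = (26 + width + width) * (26 + pairs * pairs + width)
pairs = 31 // 1 // (26 + pairs[29] + 32)
width *= width[5]
if 25 == 37:
    pairs -= pairs // pairs
    pairs += pairs == pairs
pairs = 12 // (pairs - 27)
if 30 < width < width:
    for pairs in width:
        width -= 38 * width
        log(width)
else:
    pairs = pairs + 18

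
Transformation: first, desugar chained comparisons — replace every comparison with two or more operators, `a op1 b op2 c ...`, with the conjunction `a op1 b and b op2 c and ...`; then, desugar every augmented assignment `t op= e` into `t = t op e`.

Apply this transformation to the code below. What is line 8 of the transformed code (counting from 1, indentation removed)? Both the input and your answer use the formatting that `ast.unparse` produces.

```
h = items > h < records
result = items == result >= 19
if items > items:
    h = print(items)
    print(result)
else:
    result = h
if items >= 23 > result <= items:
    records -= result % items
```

if items >= 23 and 23 > result and (result <= items):

Transformed code:
h = items > h and h < records
result = items == result and result >= 19
if items > items:
    h = print(items)
    print(result)
else:
    result = h
if items >= 23 and 23 > result and (result <= items):
    records = records - result % items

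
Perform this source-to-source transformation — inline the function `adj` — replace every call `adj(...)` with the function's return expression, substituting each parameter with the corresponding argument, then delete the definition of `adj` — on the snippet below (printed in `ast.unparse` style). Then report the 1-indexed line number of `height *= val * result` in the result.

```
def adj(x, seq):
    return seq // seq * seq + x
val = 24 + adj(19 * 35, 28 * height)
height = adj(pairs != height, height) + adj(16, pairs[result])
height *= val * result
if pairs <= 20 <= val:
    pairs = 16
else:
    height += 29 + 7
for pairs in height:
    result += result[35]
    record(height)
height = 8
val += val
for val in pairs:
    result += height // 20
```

3

Transformed code:
val = 24 + (28 * height // (28 * height) * (28 * height) + 19 * 35)
height = height // height * height + (pairs != height) + (pairs[result] // pairs[result] * pairs[result] + 16)
height *= val * result
if pairs <= 20 <= val:
    pairs = 16
else:
    height += 29 + 7
for pairs in height:
    result += result[35]
    record(height)
height = 8
val += val
for val in pairs:
    result += height // 20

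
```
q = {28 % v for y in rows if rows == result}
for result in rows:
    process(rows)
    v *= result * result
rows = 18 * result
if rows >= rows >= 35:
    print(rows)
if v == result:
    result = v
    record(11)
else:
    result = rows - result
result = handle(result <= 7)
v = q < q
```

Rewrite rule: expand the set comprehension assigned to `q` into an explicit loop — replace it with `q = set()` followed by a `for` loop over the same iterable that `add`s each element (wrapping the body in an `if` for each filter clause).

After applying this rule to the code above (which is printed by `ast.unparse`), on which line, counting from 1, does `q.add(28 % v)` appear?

Transformed code:
q = set()
for y in rows:
    if rows == result:
        q.add(28 % v)
for result in rows:
    process(rows)
    v *= result * result
rows = 18 * result
if rows >= rows >= 35:
    print(rows)
if v == result:
    result = v
    record(11)
else:
    result = rows - result
result = handle(result <= 7)
v = q < q

4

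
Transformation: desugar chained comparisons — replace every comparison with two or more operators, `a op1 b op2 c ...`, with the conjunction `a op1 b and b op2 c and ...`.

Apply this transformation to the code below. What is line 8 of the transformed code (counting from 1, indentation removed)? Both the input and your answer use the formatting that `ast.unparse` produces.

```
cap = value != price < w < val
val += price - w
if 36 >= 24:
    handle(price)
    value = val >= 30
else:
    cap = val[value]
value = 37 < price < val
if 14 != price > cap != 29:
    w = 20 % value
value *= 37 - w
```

Transformed code:
cap = value != price and price < w and (w < val)
val += price - w
if 36 >= 24:
    handle(price)
    value = val >= 30
else:
    cap = val[value]
value = 37 < price and price < val
if 14 != price and price > cap and (cap != 29):
    w = 20 % value
value *= 37 - w

value = 37 < price and price < val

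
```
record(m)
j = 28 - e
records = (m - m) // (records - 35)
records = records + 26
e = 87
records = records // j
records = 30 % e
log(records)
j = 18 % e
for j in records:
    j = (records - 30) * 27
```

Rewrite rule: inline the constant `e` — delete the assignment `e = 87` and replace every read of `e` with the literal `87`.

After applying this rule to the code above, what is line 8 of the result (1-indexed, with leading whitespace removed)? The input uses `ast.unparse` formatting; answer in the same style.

Transformed code:
record(m)
j = 28 - 87
records = (m - m) // (records - 35)
records = records + 26
records = records // j
records = 30 % 87
log(records)
j = 18 % 87
for j in records:
    j = (records - 30) * 27

j = 18 % 87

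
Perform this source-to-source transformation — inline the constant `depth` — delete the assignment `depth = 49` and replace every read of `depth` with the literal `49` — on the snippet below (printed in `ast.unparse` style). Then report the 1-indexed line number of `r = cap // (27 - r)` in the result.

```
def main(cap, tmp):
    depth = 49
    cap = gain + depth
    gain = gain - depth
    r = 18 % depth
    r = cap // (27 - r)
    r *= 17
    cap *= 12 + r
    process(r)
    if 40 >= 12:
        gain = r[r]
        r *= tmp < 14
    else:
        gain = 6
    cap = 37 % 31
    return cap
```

5

Transformed code:
def main(cap, tmp):
    cap = gain + 49
    gain = gain - 49
    r = 18 % 49
    r = cap // (27 - r)
    r *= 17
    cap *= 12 + r
    process(r)
    if 40 >= 12:
        gain = r[r]
        r *= tmp < 14
    else:
        gain = 6
    cap = 37 % 31
    return cap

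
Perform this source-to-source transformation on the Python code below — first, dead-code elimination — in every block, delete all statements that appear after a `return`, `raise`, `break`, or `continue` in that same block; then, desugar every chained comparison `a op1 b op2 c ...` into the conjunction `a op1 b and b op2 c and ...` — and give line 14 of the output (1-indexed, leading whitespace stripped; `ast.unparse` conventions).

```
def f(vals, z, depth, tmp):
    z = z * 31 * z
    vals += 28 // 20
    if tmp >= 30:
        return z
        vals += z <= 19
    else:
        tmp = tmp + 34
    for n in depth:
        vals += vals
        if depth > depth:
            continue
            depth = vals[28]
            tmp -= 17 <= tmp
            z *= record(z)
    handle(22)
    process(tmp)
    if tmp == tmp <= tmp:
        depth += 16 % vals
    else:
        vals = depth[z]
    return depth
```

if tmp == tmp and tmp <= tmp:

Transformed code:
def f(vals, z, depth, tmp):
    z = z * 31 * z
    vals += 28 // 20
    if tmp >= 30:
        return z
    else:
        tmp = tmp + 34
    for n in depth:
        vals += vals
        if depth > depth:
            continue
    handle(22)
    process(tmp)
    if tmp == tmp and tmp <= tmp:
        depth += 16 % vals
    else:
        vals = depth[z]
    return depth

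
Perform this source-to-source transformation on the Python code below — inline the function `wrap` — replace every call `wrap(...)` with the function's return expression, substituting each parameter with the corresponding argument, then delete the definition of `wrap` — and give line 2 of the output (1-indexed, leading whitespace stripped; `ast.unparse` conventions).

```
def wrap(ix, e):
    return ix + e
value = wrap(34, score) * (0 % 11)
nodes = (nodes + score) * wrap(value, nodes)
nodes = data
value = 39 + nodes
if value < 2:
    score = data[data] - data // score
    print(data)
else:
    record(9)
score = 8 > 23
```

nodes = (nodes + score) * (value + nodes)

Transformed code:
value = (34 + score) * (0 % 11)
nodes = (nodes + score) * (value + nodes)
nodes = data
value = 39 + nodes
if value < 2:
    score = data[data] - data // score
    print(data)
else:
    record(9)
score = 8 > 23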